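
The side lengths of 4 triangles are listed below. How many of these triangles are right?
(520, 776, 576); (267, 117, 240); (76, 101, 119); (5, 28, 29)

(520,776,576): 520²+576² = 602176 = 776² → right
(267,117,240): 117²+240² = 71289 = 267² → right
(76,101,119): 76²+101² = 15977 > 14161 = 119² → acute
(5,28,29): 5²+28² = 809 < 841 = 29² → obtuse
2 of the 4 are right.

2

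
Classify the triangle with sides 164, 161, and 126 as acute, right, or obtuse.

Compare the square of the longest side to the sum of squares of the other two: 126² + 161² = 41797 > 26896 = 164².

acute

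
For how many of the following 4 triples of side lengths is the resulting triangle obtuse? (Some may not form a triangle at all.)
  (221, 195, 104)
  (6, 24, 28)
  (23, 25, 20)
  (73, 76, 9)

(221,195,104): 104²+195² = 48841 = 221² → right
(6,24,28): 6²+24² = 612 < 784 = 28² → obtuse
(23,25,20): 20²+23² = 929 > 625 = 25² → acute
(73,76,9): 9²+73² = 5410 < 5776 = 76² → obtuse
2 of the 4 are obtuse.

2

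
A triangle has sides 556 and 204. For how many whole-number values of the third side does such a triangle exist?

407

The third side lies in the open interval (352, 760).
Integers from 353 to 759 inclusive: 759 − 353 + 1 = 407.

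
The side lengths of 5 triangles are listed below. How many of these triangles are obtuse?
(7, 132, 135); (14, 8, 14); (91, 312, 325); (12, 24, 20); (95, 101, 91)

2

(7,132,135): 7²+132² = 17473 < 18225 = 135² → obtuse
(14,8,14): 8²+14² = 260 > 196 = 14² → acute
(91,312,325): 91²+312² = 105625 = 325² → right
(12,24,20): 12²+20² = 544 < 576 = 24² → obtuse
(95,101,91): 91²+95² = 17306 > 10201 = 101² → acute
2 of the 5 are obtuse.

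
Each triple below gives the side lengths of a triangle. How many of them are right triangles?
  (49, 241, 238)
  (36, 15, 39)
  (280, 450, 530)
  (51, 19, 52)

2

(49,241,238): 49²+238² = 59045 > 58081 = 241² → acute
(36,15,39): 15²+36² = 1521 = 39² → right
(280,450,530): 280²+450² = 280900 = 530² → right
(51,19,52): 19²+51² = 2962 > 2704 = 52² → acute
2 of the 4 are right.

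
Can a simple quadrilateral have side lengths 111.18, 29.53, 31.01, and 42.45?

No

For a quadrilateral, each side must be shorter than the sum of the others.
Here the longest side is 111.18, but the remaining 3 sides sum to only 102.99.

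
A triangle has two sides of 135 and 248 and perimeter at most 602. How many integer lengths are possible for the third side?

Triangle inequality: 113 < x < 383. Perimeter ≤ 602 gives x ≤ 602 − 135 − 248 = 219.
So 113 < x ≤ 219; integers 114 through 219: 106 values.

106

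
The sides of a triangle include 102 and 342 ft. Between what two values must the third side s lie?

By the triangle inequality, s must be less than 102 + 342 = 444 and greater than |102 − 342| = 240.

240 < s < 444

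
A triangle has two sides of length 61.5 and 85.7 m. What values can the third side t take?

By the triangle inequality, t must be less than 61.5 + 85.7 = 147.2 and greater than |61.5 − 85.7| = 24.2.

24.2 < t < 147.2 (m)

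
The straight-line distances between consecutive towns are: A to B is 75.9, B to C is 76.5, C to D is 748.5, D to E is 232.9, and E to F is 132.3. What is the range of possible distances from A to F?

230.9 ≤ AF ≤ 1266.1

The maximum is all hops collinear in one direction: 75.9 + 76.5 + 748.5 + 232.9 + 132.3 = 1266.1.
The longest hop is 748.5; the others sum to 517.6. Folding the others back against it leaves at least 748.5 − 517.6 = 230.9.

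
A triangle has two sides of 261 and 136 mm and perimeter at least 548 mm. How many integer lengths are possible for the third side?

246

Triangle inequality: 125 < x < 397. Perimeter ≥ 548 gives x ≥ 548 − 261 − 136 = 151.
So 151 ≤ x < 397; integers 151 through 396: 246 values.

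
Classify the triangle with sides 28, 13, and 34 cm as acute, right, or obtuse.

Compare the square of the longest side to the sum of squares of the other two: 13² + 28² = 953 < 1156 = 34².

obtuse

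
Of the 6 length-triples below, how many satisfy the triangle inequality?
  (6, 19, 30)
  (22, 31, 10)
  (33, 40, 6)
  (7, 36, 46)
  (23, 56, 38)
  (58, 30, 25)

(6,19,30): 6+19 ≤ 30 → not valid
(10,22,31): 10+22 > 31 → valid
(6,33,40): 6+33 ≤ 40 → not valid
(7,36,46): 7+36 ≤ 46 → not valid
(23,38,56): 23+38 > 56 → valid
(25,30,58): 25+30 ≤ 58 → not valid
2 of the 6 triples form a triangle.

2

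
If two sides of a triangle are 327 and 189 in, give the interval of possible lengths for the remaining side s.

By the triangle inequality, s must be less than 327 + 189 = 516 and greater than |327 − 189| = 138.

138 < s < 516 (in)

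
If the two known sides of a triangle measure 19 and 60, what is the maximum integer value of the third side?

The third side must be strictly less than 19 + 60 = 79.
The largest integer below 79 is 78.

78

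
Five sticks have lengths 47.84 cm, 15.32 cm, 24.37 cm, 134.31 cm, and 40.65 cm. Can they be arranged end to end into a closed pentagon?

For a pentagon, each side must be shorter than the sum of the others.
Here the longest side is 134.31, but the remaining 4 sides sum to only 128.18.

No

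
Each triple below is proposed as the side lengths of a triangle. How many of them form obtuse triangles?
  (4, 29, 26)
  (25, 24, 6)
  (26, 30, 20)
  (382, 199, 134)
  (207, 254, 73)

(4,29,26): 4²+26² = 692 < 841 = 29² → obtuse
(25,24,6): 6²+24² = 612 < 625 = 25² → obtuse
(26,30,20): 20²+26² = 1076 > 900 = 30² → acute
(382,199,134): 134+199 ≤ 382, not a triangle
(207,254,73): 73²+207² = 48178 < 64516 = 254² → obtuse
3 of the 5 are obtuse.

3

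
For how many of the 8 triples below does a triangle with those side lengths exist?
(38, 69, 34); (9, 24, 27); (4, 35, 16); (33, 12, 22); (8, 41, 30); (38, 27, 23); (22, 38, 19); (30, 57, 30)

(34,38,69): 34+38 > 69 → valid
(9,24,27): 9+24 > 27 → valid
(4,16,35): 4+16 ≤ 35 → not valid
(12,22,33): 12+22 > 33 → valid
(8,30,41): 8+30 ≤ 41 → not valid
(23,27,38): 23+27 > 38 → valid
(19,22,38): 19+22 > 38 → valid
(30,30,57): 30+30 > 57 → valid
6 of the 8 triples form a triangle.

6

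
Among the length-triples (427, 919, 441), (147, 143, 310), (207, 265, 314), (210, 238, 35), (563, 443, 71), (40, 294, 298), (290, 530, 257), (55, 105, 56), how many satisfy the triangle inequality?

5

(427,441,919): 427+441 ≤ 919 → not valid
(143,147,310): 143+147 ≤ 310 → not valid
(207,265,314): 207+265 > 314 → valid
(35,210,238): 35+210 > 238 → valid
(71,443,563): 71+443 ≤ 563 → not valid
(40,294,298): 40+294 > 298 → valid
(257,290,530): 257+290 > 530 → valid
(55,56,105): 55+56 > 105 → valid
5 of the 8 triples form a triangle.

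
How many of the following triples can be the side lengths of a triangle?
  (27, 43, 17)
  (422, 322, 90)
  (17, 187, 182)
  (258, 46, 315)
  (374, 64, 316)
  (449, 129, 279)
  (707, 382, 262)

(17,27,43): 17+27 > 43 → valid
(90,322,422): 90+322 ≤ 422 → not valid
(17,182,187): 17+182 > 187 → valid
(46,258,315): 46+258 ≤ 315 → not valid
(64,316,374): 64+316 > 374 → valid
(129,279,449): 129+279 ≤ 449 → not valid
(262,382,707): 262+382 ≤ 707 → not valid
3 of the 7 triples form a triangle.

3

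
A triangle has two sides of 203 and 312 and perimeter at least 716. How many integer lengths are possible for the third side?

Triangle inequality: 109 < x < 515. Perimeter ≥ 716 gives x ≥ 716 − 203 − 312 = 201.
So 201 ≤ x < 515; integers 201 through 514: 314 values.

314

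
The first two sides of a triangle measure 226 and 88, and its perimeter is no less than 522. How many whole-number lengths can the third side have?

Triangle inequality: 138 < x < 314. Perimeter ≥ 522 gives x ≥ 522 − 226 − 88 = 208.
So 208 ≤ x < 314; integers 208 through 313: 106 values.

106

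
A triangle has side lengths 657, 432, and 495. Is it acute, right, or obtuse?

Compare the square of the longest side to the sum of squares of the other two: 432² + 495² = 431649 = 657².

right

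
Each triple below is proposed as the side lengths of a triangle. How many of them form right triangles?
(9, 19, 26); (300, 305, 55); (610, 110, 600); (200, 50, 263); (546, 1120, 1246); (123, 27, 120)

(9,19,26): 9²+19² = 442 < 676 = 26² → obtuse
(300,305,55): 55²+300² = 93025 = 305² → right
(610,110,600): 110²+600² = 372100 = 610² → right
(200,50,263): 50+200 ≤ 263, not a triangle
(546,1120,1246): 546²+1120² = 1552516 = 1246² → right
(123,27,120): 27²+120² = 15129 = 123² → right
4 of the 6 are right.

4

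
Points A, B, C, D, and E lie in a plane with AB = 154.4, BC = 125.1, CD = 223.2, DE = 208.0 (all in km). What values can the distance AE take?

The maximum is all hops collinear in one direction: 154.4 + 125.1 + 223.2 + 208.0 = 710.7.
The longest hop is 223.2; the others sum to 487.5. Since 223.2 ≤ 487.5, the path can fold back on itself completely, so the minimum distance is 0.

0 ≤ AE ≤ 710.7 km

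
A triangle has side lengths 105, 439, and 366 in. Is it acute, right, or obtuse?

Compare the square of the longest side to the sum of squares of the other two: 105² + 366² = 144981 < 192721 = 439².

obtuse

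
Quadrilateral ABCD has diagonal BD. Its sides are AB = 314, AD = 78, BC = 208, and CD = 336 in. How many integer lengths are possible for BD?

From triangle ABD: 236 < BD < 392.
From triangle CBD: 128 < BD < 544.
Intersection: 236 < BD < 392, so integers 237 through 391: 155 values.

155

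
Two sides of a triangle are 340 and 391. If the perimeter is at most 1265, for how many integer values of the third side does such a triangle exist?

483

Triangle inequality: 51 < x < 731. Perimeter ≤ 1265 gives x ≤ 1265 − 340 − 391 = 534.
So 51 < x ≤ 534; integers 52 through 534: 483 values.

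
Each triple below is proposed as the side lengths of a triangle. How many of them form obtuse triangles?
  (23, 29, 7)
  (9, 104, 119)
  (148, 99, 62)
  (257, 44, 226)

(23,29,7): 7²+23² = 578 < 841 = 29² → obtuse
(9,104,119): 9+104 ≤ 119, not a triangle
(148,99,62): 62²+99² = 13645 < 21904 = 148² → obtuse
(257,44,226): 44²+226² = 53012 < 66049 = 257² → obtuse
3 of the 4 are obtuse.

3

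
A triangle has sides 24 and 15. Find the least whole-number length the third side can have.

10

The third side must be strictly greater than |24 − 15| = 9.
The smallest integer above 9 is 10.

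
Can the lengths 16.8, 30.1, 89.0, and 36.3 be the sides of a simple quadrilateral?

No

For a quadrilateral, each side must be shorter than the sum of the others.
Here the longest side is 89.0, but the remaining 3 sides sum to only 83.2.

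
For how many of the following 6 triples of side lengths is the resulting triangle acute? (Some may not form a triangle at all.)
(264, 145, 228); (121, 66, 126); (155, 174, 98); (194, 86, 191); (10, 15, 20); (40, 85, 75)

(264,145,228): 145²+228² = 73009 > 69696 = 264² → acute
(121,66,126): 66²+121² = 18997 > 15876 = 126² → acute
(155,174,98): 98²+155² = 33629 > 30276 = 174² → acute
(194,86,191): 86²+191² = 43877 > 37636 = 194² → acute
(10,15,20): 10²+15² = 325 < 400 = 20² → obtuse
(40,85,75): 40²+75² = 7225 = 85² → right
4 of the 6 are acute.

4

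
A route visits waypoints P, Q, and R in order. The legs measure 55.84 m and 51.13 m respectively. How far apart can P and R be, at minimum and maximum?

By the triangle inequality, |55.84 − 51.13| ≤ PR ≤ 55.84 + 51.13.

4.71 ≤ PR ≤ 106.97 m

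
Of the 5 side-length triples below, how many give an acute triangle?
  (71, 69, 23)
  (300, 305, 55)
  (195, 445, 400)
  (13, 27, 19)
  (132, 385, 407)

1

(71,69,23): 23²+69² = 5290 > 5041 = 71² → acute
(300,305,55): 55²+300² = 93025 = 305² → right
(195,445,400): 195²+400² = 198025 = 445² → right
(13,27,19): 13²+19² = 530 < 729 = 27² → obtuse
(132,385,407): 132²+385² = 165649 = 407² → right
1 of the 5 is acute.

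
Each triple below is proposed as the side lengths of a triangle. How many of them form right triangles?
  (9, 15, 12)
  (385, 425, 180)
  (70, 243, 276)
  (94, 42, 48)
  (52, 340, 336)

(9,15,12): 9²+12² = 225 = 15² → right
(385,425,180): 180²+385² = 180625 = 425² → right
(70,243,276): 70²+243² = 63949 < 76176 = 276² → obtuse
(94,42,48): 42+48 ≤ 94, not a triangle
(52,340,336): 52²+336² = 115600 = 340² → right
3 of the 5 are right.

3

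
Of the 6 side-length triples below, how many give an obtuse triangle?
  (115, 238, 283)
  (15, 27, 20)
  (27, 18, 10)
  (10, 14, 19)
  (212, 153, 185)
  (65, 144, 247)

(115,238,283): 115²+238² = 69869 < 80089 = 283² → obtuse
(15,27,20): 15²+20² = 625 < 729 = 27² → obtuse
(27,18,10): 10²+18² = 424 < 729 = 27² → obtuse
(10,14,19): 10²+14² = 296 < 361 = 19² → obtuse
(212,153,185): 153²+185² = 57634 > 44944 = 212² → acute
(65,144,247): 65+144 ≤ 247, not a triangle
4 of the 6 are obtuse.

4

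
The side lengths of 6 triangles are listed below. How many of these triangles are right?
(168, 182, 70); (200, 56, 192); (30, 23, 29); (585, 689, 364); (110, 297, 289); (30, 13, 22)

(168,182,70): 70²+168² = 33124 = 182² → right
(200,56,192): 56²+192² = 40000 = 200² → right
(30,23,29): 23²+29² = 1370 > 900 = 30² → acute
(585,689,364): 364²+585² = 474721 = 689² → right
(110,297,289): 110²+289² = 95621 > 88209 = 297² → acute
(30,13,22): 13²+22² = 653 < 900 = 30² → obtuse
3 of the 6 are right.

3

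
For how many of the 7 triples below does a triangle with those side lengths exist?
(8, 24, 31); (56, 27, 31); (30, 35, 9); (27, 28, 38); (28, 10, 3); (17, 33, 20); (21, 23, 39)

6

(8,24,31): 8+24 > 31 → valid
(27,31,56): 27+31 > 56 → valid
(9,30,35): 9+30 > 35 → valid
(27,28,38): 27+28 > 38 → valid
(3,10,28): 3+10 ≤ 28 → not valid
(17,20,33): 17+20 > 33 → valid
(21,23,39): 21+23 > 39 → valid
6 of the 7 triples form a triangle.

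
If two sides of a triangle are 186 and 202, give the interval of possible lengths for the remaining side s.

By the triangle inequality, s must be less than 186 + 202 = 388 and greater than |186 − 202| = 16.

16 < s < 388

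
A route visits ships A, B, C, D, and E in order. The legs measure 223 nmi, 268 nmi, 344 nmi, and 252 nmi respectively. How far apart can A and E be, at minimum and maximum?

The maximum is all hops collinear in one direction: 223 + 268 + 344 + 252 = 1087.
The longest hop is 344; the others sum to 743. Since 344 ≤ 743, the path can fold back on itself completely, so the minimum distance is 0.

0 ≤ AE ≤ 1087 nmi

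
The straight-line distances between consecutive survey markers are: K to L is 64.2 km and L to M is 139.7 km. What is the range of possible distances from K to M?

By the triangle inequality, |64.2 − 139.7| ≤ KM ≤ 64.2 + 139.7.

75.5 ≤ KM ≤ 203.9 km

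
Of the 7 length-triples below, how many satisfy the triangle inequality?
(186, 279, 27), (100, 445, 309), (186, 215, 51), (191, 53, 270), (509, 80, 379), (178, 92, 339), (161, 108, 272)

1

(27,186,279): 27+186 ≤ 279 → not valid
(100,309,445): 100+309 ≤ 445 → not valid
(51,186,215): 51+186 > 215 → valid
(53,191,270): 53+191 ≤ 270 → not valid
(80,379,509): 80+379 ≤ 509 → not valid
(92,178,339): 92+178 ≤ 339 → not valid
(108,161,272): 108+161 ≤ 272 → not valid
1 of the 7 triples forms a triangle.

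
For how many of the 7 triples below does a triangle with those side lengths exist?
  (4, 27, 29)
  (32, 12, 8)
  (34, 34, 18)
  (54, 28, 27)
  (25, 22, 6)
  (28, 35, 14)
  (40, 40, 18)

6

(4,27,29): 4+27 > 29 → valid
(8,12,32): 8+12 ≤ 32 → not valid
(18,34,34): 18+34 > 34 → valid
(27,28,54): 27+28 > 54 → valid
(6,22,25): 6+22 > 25 → valid
(14,28,35): 14+28 > 35 → valid
(18,40,40): 18+40 > 40 → valid
6 of the 7 triples form a triangle.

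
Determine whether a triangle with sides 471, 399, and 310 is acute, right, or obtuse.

Compare the square of the longest side to the sum of squares of the other two: 310² + 399² = 255301 > 221841 = 471².

acute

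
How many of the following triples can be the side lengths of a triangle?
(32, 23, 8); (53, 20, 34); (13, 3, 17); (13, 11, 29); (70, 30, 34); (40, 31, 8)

(8,23,32): 8+23 ≤ 32 → not valid
(20,34,53): 20+34 > 53 → valid
(3,13,17): 3+13 ≤ 17 → not valid
(11,13,29): 11+13 ≤ 29 → not valid
(30,34,70): 30+34 ≤ 70 → not valid
(8,31,40): 8+31 ≤ 40 → not valid
1 of the 6 triples forms a triangle.

1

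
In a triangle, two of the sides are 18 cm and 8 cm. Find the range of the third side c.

By the triangle inequality, c must be less than 18 + 8 = 26 and greater than |18 − 8| = 10.

10 < c < 26 (cm)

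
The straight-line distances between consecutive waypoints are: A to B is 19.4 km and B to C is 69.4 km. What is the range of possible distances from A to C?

By the triangle inequality, |19.4 − 69.4| ≤ AC ≤ 19.4 + 69.4.

50.0 ≤ AC ≤ 88.8 km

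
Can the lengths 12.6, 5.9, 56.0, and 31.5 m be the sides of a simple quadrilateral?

No

For a quadrilateral, each side must be shorter than the sum of the others.
Here the longest side is 56.0, but the remaining 3 sides sum to only 50.0.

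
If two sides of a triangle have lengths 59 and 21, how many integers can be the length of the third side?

41

The third side lies in the open interval (38, 80).
Integers from 39 to 79 inclusive: 79 − 39 + 1 = 41.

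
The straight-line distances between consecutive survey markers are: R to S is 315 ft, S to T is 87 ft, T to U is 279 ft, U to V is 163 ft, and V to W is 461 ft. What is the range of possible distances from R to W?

0 ≤ RW ≤ 1305 ft

The maximum is all hops collinear in one direction: 315 + 87 + 279 + 163 + 461 = 1305.
The longest hop is 461; the others sum to 844. Since 461 ≤ 844, the path can fold back on itself completely, so the minimum distance is 0.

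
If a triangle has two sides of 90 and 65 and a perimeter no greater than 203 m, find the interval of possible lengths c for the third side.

25 < c ≤ 48 m

Triangle inequality alone gives 25 < c < 155.
The perimeter condition gives c ≤ 203 − 90 − 65 = 48.
Intersecting the two: 25 < c ≤ 48.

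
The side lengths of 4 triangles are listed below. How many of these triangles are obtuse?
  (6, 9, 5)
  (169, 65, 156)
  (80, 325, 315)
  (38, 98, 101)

1

(6,9,5): 5²+6² = 61 < 81 = 9² → obtuse
(169,65,156): 65²+156² = 28561 = 169² → right
(80,325,315): 80²+315² = 105625 = 325² → right
(38,98,101): 38²+98² = 11048 > 10201 = 101² → acute
1 of the 4 is obtuse.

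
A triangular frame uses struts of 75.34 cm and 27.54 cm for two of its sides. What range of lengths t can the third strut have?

47.80 < t < 102.88 (cm)

By the triangle inequality, t must be less than 75.34 + 27.54 = 102.88 and greater than |75.34 − 27.54| = 47.80.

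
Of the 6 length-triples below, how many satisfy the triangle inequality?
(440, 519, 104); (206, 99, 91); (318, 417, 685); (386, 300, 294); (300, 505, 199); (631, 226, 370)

(104,440,519): 104+440 > 519 → valid
(91,99,206): 91+99 ≤ 206 → not valid
(318,417,685): 318+417 > 685 → valid
(294,300,386): 294+300 > 386 → valid
(199,300,505): 199+300 ≤ 505 → not valid
(226,370,631): 226+370 ≤ 631 → not valid
3 of the 6 triples form a triangle.

3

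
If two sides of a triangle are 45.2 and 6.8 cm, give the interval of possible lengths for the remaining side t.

38.4 < t < 52.0 (cm)

By the triangle inequality, t must be less than 45.2 + 6.8 = 52.0 and greater than |45.2 − 6.8| = 38.4.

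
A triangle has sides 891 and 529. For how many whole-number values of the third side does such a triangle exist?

The third side lies in the open interval (362, 1420).
Integers from 363 to 1419 inclusive: 1419 − 363 + 1 = 1057.

1057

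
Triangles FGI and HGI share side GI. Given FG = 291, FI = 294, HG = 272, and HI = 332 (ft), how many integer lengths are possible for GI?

524

From triangle FGI: 3 < GI < 585.
From triangle HGI: 60 < GI < 604.
Intersection: 60 < GI < 585, so integers 61 through 584: 524 values.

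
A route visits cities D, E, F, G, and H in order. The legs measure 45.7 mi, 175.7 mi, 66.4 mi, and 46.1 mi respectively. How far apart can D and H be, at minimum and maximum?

The maximum is all hops collinear in one direction: 45.7 + 175.7 + 66.4 + 46.1 = 333.9.
The longest hop is 175.7; the others sum to 158.2. Folding the others back against it leaves at least 175.7 − 158.2 = 17.5.

17.5 ≤ DH ≤ 333.9 mi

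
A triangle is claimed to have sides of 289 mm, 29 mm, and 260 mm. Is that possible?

No

The two shorter sides sum to 289, exactly equal to the longest side 289.
That gives only a degenerate (flat) triangle — the inequality must be strict.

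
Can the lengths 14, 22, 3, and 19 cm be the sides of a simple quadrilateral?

Yes

A quadrilateral exists iff every side is shorter than the sum of the others — equivalently, the longest side is less than the sum of the rest.
Longest side 22 < 36 (sum of the remaining 3), so yes.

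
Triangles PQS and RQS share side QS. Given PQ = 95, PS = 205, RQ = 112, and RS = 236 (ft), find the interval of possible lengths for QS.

From triangle PQS: |95 − 205| < QS < 95 + 205, i.e. 110 < QS < 300.
From triangle RQS: 124 < QS < 348.
Both must hold, so QS lies in the intersection.

124 < QS < 300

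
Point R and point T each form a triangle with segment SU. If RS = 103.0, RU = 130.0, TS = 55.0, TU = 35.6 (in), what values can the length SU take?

27.0 < SU < 90.6

From triangle RSU: |103.0 − 130.0| < SU < 103.0 + 130.0, i.e. 27.0 < SU < 233.0.
From triangle TSU: 19.4 < SU < 90.6.
Both must hold, so SU lies in the intersection.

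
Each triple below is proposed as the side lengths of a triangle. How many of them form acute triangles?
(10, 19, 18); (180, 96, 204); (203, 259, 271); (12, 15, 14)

(10,19,18): 10²+18² = 424 > 361 = 19² → acute
(180,96,204): 96²+180² = 41616 = 204² → right
(203,259,271): 203²+259² = 108290 > 73441 = 271² → acute
(12,15,14): 12²+14² = 340 > 225 = 15² → acute
3 of the 4 are acute.

3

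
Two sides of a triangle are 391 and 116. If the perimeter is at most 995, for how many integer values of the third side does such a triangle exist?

Triangle inequality: 275 < x < 507. Perimeter ≤ 995 gives x ≤ 995 − 391 − 116 = 488.
So 275 < x ≤ 488; integers 276 through 488: 213 values.

213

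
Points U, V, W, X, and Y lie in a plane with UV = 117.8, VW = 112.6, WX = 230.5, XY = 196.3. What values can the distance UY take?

0 ≤ UY ≤ 657.2

The maximum is all hops collinear in one direction: 117.8 + 112.6 + 230.5 + 196.3 = 657.2.
The longest hop is 230.5; the others sum to 426.7. Since 230.5 ≤ 426.7, the path can fold back on itself completely, so the minimum distance is 0.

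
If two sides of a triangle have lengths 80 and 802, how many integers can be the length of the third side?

159

The third side lies in the open interval (722, 882).
Integers from 723 to 881 inclusive: 881 − 723 + 1 = 159.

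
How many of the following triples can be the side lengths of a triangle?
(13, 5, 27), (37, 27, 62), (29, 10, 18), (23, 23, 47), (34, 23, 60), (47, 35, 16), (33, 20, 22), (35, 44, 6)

3

(5,13,27): 5+13 ≤ 27 → not valid
(27,37,62): 27+37 > 62 → valid
(10,18,29): 10+18 ≤ 29 → not valid
(23,23,47): 23+23 ≤ 47 → not valid
(23,34,60): 23+34 ≤ 60 → not valid
(16,35,47): 16+35 > 47 → valid
(20,22,33): 20+22 > 33 → valid
(6,35,44): 6+35 ≤ 44 → not valid
3 of the 8 triples form a triangle.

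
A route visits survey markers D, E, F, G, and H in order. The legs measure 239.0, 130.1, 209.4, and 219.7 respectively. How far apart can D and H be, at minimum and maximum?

The maximum is all hops collinear in one direction: 239.0 + 130.1 + 209.4 + 219.7 = 798.2.
The longest hop is 239.0; the others sum to 559.2. Since 239.0 ≤ 559.2, the path can fold back on itself completely, so the minimum distance is 0.

0 ≤ DH ≤ 798.2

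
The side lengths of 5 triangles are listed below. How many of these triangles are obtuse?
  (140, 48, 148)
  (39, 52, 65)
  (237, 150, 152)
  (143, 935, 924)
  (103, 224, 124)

(140,48,148): 48²+140² = 21904 = 148² → right
(39,52,65): 39²+52² = 4225 = 65² → right
(237,150,152): 150²+152² = 45604 < 56169 = 237² → obtuse
(143,935,924): 143²+924² = 874225 = 935² → right
(103,224,124): 103²+124² = 25985 < 50176 = 224² → obtuse
2 of the 5 are obtuse.

2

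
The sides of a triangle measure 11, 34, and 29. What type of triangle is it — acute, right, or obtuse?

obtuse

Compare the square of the longest side to the sum of squares of the other two: 11² + 29² = 962 < 1156 = 34².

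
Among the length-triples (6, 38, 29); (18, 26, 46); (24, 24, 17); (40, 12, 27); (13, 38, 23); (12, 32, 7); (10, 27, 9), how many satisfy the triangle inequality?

(6,29,38): 6+29 ≤ 38 → not valid
(18,26,46): 18+26 ≤ 46 → not valid
(17,24,24): 17+24 > 24 → valid
(12,27,40): 12+27 ≤ 40 → not valid
(13,23,38): 13+23 ≤ 38 → not valid
(7,12,32): 7+12 ≤ 32 → not valid
(9,10,27): 9+10 ≤ 27 → not valid
1 of the 7 triples forms a triangle.

1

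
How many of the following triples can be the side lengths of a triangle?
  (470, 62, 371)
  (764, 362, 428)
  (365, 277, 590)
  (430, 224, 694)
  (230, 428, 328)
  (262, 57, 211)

(62,371,470): 62+371 ≤ 470 → not valid
(362,428,764): 362+428 > 764 → valid
(277,365,590): 277+365 > 590 → valid
(224,430,694): 224+430 ≤ 694 → not valid
(230,328,428): 230+328 > 428 → valid
(57,211,262): 57+211 > 262 → valid
4 of the 6 triples form a triangle.

4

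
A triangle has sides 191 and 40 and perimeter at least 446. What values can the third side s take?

Triangle inequality alone gives 151 < s < 231.
The perimeter condition gives s ≥ 446 − 191 − 40 = 215.
Intersecting the two: 215 ≤ s < 231.

215 ≤ s < 231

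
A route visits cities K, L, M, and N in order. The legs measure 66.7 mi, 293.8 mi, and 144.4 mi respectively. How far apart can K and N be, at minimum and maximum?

82.7 ≤ KN ≤ 504.9 mi

The maximum is all hops collinear in one direction: 66.7 + 293.8 + 144.4 = 504.9.
The longest hop is 293.8; the others sum to 211.1. Folding the others back against it leaves at least 293.8 − 211.1 = 82.7.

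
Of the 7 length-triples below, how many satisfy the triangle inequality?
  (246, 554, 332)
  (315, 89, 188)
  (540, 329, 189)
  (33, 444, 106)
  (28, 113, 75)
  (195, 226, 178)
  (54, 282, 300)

(246,332,554): 246+332 > 554 → valid
(89,188,315): 89+188 ≤ 315 → not valid
(189,329,540): 189+329 ≤ 540 → not valid
(33,106,444): 33+106 ≤ 444 → not valid
(28,75,113): 28+75 ≤ 113 → not valid
(178,195,226): 178+195 > 226 → valid
(54,282,300): 54+282 > 300 → valid
3 of the 7 triples form a triangle.

3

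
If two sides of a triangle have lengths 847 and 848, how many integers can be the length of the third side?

1693

The third side lies in the open interval (1, 1695).
Integers from 2 to 1694 inclusive: 1694 − 2 + 1 = 1693.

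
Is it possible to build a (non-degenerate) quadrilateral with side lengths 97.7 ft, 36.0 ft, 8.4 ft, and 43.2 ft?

For a quadrilateral, each side must be shorter than the sum of the others.
Here the longest side is 97.7, but the remaining 3 sides sum to only 87.6.

No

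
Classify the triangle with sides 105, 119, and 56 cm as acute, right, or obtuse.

Compare the square of the longest side to the sum of squares of the other two: 56² + 105² = 14161 = 119².

right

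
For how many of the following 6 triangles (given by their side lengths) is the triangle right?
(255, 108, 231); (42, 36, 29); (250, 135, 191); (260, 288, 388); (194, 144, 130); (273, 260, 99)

(255,108,231): 108²+231² = 65025 = 255² → right
(42,36,29): 29²+36² = 2137 > 1764 = 42² → acute
(250,135,191): 135²+191² = 54706 < 62500 = 250² → obtuse
(260,288,388): 260²+288² = 150544 = 388² → right
(194,144,130): 130²+144² = 37636 = 194² → right
(273,260,99): 99²+260² = 77401 > 74529 = 273² → acute
3 of the 6 are right.

3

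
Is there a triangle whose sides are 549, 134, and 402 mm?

The longest side is 549, but the other two sum to only 536.
536 < 549, so the triangle inequality fails.

No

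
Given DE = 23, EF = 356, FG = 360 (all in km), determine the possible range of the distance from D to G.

0 ≤ DG ≤ 739 km

The maximum is all hops collinear in one direction: 23 + 356 + 360 = 739.
The longest hop is 360; the others sum to 379. Since 360 ≤ 379, the path can fold back on itself completely, so the minimum distance is 0.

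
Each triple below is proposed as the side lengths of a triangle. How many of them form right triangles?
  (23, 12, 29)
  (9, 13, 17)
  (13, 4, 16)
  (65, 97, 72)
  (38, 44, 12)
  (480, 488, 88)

2

(23,12,29): 12²+23² = 673 < 841 = 29² → obtuse
(9,13,17): 9²+13² = 250 < 289 = 17² → obtuse
(13,4,16): 4²+13² = 185 < 256 = 16² → obtuse
(65,97,72): 65²+72² = 9409 = 97² → right
(38,44,12): 12²+38² = 1588 < 1936 = 44² → obtuse
(480,488,88): 88²+480² = 238144 = 488² → right
2 of the 6 are right.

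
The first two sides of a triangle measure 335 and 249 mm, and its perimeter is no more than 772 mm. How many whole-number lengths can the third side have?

102

Triangle inequality: 86 < x < 584. Perimeter ≤ 772 gives x ≤ 772 − 335 − 249 = 188.
So 86 < x ≤ 188; integers 87 through 188: 102 values.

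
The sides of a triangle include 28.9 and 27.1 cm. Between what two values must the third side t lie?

By the triangle inequality, t must be less than 28.9 + 27.1 = 56.0 and greater than |28.9 − 27.1| = 1.8.

1.8 < t < 56.0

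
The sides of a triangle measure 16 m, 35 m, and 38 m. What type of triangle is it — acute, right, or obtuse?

acute

Compare the square of the longest side to the sum of squares of the other two: 16² + 35² = 1481 > 1444 = 38².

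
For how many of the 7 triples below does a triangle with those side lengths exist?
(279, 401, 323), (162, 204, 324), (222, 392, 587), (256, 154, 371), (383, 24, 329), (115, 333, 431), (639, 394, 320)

(279,323,401): 279+323 > 401 → valid
(162,204,324): 162+204 > 324 → valid
(222,392,587): 222+392 > 587 → valid
(154,256,371): 154+256 > 371 → valid
(24,329,383): 24+329 ≤ 383 → not valid
(115,333,431): 115+333 > 431 → valid
(320,394,639): 320+394 > 639 → valid
6 of the 7 triples form a triangle.

6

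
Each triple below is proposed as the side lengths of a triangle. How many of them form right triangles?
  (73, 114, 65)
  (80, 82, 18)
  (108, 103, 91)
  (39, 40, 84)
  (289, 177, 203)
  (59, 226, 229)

(73,114,65): 65²+73² = 9554 < 12996 = 114² → obtuse
(80,82,18): 18²+80² = 6724 = 82² → right
(108,103,91): 91²+103² = 18890 > 11664 = 108² → acute
(39,40,84): 39+40 ≤ 84, not a triangle
(289,177,203): 177²+203² = 72538 < 83521 = 289² → obtuse
(59,226,229): 59²+226² = 54557 > 52441 = 229² → acute
1 of the 6 is right.

1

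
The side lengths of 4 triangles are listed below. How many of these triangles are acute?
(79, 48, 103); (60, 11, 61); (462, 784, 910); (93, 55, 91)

1

(79,48,103): 48²+79² = 8545 < 10609 = 103² → obtuse
(60,11,61): 11²+60² = 3721 = 61² → right
(462,784,910): 462²+784² = 828100 = 910² → right
(93,55,91): 55²+91² = 11306 > 8649 = 93² → acute
1 of the 4 is acute.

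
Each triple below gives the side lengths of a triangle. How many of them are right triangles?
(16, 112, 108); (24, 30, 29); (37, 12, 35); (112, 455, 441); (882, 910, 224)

3

(16,112,108): 16²+108² = 11920 < 12544 = 112² → obtuse
(24,30,29): 24²+29² = 1417 > 900 = 30² → acute
(37,12,35): 12²+35² = 1369 = 37² → right
(112,455,441): 112²+441² = 207025 = 455² → right
(882,910,224): 224²+882² = 828100 = 910² → right
3 of the 5 are right.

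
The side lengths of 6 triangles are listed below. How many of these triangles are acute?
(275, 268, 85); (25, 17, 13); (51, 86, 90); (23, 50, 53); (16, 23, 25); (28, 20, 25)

(275,268,85): 85²+268² = 79049 > 75625 = 275² → acute
(25,17,13): 13²+17² = 458 < 625 = 25² → obtuse
(51,86,90): 51²+86² = 9997 > 8100 = 90² → acute
(23,50,53): 23²+50² = 3029 > 2809 = 53² → acute
(16,23,25): 16²+23² = 785 > 625 = 25² → acute
(28,20,25): 20²+25² = 1025 > 784 = 28² → acute
5 of the 6 are acute.

5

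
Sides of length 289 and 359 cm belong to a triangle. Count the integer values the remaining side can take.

577

The third side lies in the open interval (70, 648).
Integers from 71 to 647 inclusive: 647 − 71 + 1 = 577.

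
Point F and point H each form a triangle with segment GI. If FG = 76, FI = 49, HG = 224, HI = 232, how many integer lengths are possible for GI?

From triangle FGI: 27 < GI < 125.
From triangle HGI: 8 < GI < 456.
Intersection: 27 < GI < 125, so integers 28 through 124: 97 values.

97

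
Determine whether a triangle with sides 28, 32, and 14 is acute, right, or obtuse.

Compare the square of the longest side to the sum of squares of the other two: 14² + 28² = 980 < 1024 = 32².

obtuse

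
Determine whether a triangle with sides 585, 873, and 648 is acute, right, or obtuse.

Compare the square of the longest side to the sum of squares of the other two: 585² + 648² = 762129 = 873².

right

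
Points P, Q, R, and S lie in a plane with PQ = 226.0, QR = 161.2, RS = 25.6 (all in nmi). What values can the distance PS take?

The maximum is all hops collinear in one direction: 226.0 + 161.2 + 25.6 = 412.8.
The longest hop is 226.0; the others sum to 186.8. Folding the others back against it leaves at least 226.0 − 186.8 = 39.2.

39.2 ≤ PS ≤ 412.8 nmi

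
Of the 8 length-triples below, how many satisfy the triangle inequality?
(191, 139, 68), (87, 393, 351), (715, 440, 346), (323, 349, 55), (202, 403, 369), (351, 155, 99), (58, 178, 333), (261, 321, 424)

6

(68,139,191): 68+139 > 191 → valid
(87,351,393): 87+351 > 393 → valid
(346,440,715): 346+440 > 715 → valid
(55,323,349): 55+323 > 349 → valid
(202,369,403): 202+369 > 403 → valid
(99,155,351): 99+155 ≤ 351 → not valid
(58,178,333): 58+178 ≤ 333 → not valid
(261,321,424): 261+321 > 424 → valid
6 of the 8 triples form a triangle.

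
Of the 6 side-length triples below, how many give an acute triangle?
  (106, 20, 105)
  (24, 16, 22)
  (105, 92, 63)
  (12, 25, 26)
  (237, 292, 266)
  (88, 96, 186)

(106,20,105): 20²+105² = 11425 > 11236 = 106² → acute
(24,16,22): 16²+22² = 740 > 576 = 24² → acute
(105,92,63): 63²+92² = 12433 > 11025 = 105² → acute
(12,25,26): 12²+25² = 769 > 676 = 26² → acute
(237,292,266): 237²+266² = 126925 > 85264 = 292² → acute
(88,96,186): 88+96 ≤ 186, not a triangle
5 of the 6 are acute.

5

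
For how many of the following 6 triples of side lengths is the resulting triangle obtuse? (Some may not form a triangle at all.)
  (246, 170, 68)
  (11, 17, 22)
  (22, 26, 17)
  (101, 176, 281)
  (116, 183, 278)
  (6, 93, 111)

(246,170,68): 68+170 ≤ 246, not a triangle
(11,17,22): 11²+17² = 410 < 484 = 22² → obtuse
(22,26,17): 17²+22² = 773 > 676 = 26² → acute
(101,176,281): 101+176 ≤ 281, not a triangle
(116,183,278): 116²+183² = 46945 < 77284 = 278² → obtuse
(6,93,111): 6+93 ≤ 111, not a triangle
2 of the 6 are obtuse.

2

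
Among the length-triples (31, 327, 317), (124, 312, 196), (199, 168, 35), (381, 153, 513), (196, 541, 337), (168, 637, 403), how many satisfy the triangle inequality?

4

(31,317,327): 31+317 > 327 → valid
(124,196,312): 124+196 > 312 → valid
(35,168,199): 35+168 > 199 → valid
(153,381,513): 153+381 > 513 → valid
(196,337,541): 196+337 ≤ 541 → not valid
(168,403,637): 168+403 ≤ 637 → not valid
4 of the 6 triples form a triangle.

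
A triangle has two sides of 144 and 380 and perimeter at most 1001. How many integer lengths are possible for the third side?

241

Triangle inequality: 236 < x < 524. Perimeter ≤ 1001 gives x ≤ 1001 − 144 − 380 = 477.
So 236 < x ≤ 477; integers 237 through 477: 241 values.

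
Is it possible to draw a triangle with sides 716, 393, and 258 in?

The longest side is 716, but the other two sum to only 651.
651 < 716, so the triangle inequality fails.

No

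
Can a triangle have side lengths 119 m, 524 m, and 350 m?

The longest side is 524, but the other two sum to only 469.
469 < 524, so the triangle inequality fails.

No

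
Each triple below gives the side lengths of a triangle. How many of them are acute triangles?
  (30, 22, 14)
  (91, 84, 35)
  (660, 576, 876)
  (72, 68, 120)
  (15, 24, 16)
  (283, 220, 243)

(30,22,14): 14²+22² = 680 < 900 = 30² → obtuse
(91,84,35): 35²+84² = 8281 = 91² → right
(660,576,876): 576²+660² = 767376 = 876² → right
(72,68,120): 68²+72² = 9808 < 14400 = 120² → obtuse
(15,24,16): 15²+16² = 481 < 576 = 24² → obtuse
(283,220,243): 220²+243² = 107449 > 80089 = 283² → acute
1 of the 6 is acute.

1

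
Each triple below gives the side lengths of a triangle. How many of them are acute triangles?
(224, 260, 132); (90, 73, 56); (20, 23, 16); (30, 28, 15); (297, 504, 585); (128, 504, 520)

3

(224,260,132): 132²+224² = 67600 = 260² → right
(90,73,56): 56²+73² = 8465 > 8100 = 90² → acute
(20,23,16): 16²+20² = 656 > 529 = 23² → acute
(30,28,15): 15²+28² = 1009 > 900 = 30² → acute
(297,504,585): 297²+504² = 342225 = 585² → right
(128,504,520): 128²+504² = 270400 = 520² → right
3 of the 6 are acute.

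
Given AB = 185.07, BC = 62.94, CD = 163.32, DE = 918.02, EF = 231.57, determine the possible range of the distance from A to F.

The maximum is all hops collinear in one direction: 185.07 + 62.94 + 163.32 + 918.02 + 231.57 = 1560.92.
The longest hop is 918.02; the others sum to 642.90. Folding the others back against it leaves at least 918.02 − 642.90 = 275.12.

275.12 ≤ AF ≤ 1560.92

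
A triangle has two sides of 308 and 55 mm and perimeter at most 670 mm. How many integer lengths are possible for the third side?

54

Triangle inequality: 253 < x < 363. Perimeter ≤ 670 gives x ≤ 670 − 308 − 55 = 307.
So 253 < x ≤ 307; integers 254 through 307: 54 values.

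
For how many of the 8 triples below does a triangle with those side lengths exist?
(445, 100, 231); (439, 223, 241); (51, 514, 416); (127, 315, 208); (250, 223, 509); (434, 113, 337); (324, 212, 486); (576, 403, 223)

(100,231,445): 100+231 ≤ 445 → not valid
(223,241,439): 223+241 > 439 → valid
(51,416,514): 51+416 ≤ 514 → not valid
(127,208,315): 127+208 > 315 → valid
(223,250,509): 223+250 ≤ 509 → not valid
(113,337,434): 113+337 > 434 → valid
(212,324,486): 212+324 > 486 → valid
(223,403,576): 223+403 > 576 → valid
5 of the 8 triples form a triangle.

5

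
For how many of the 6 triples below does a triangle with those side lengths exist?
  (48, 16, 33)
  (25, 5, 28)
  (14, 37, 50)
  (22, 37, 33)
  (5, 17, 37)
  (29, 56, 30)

(16,33,48): 16+33 > 48 → valid
(5,25,28): 5+25 > 28 → valid
(14,37,50): 14+37 > 50 → valid
(22,33,37): 22+33 > 37 → valid
(5,17,37): 5+17 ≤ 37 → not valid
(29,30,56): 29+30 > 56 → valid
5 of the 6 triples form a triangle.

5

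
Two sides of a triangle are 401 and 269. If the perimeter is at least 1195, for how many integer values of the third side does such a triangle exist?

145

Triangle inequality: 132 < x < 670. Perimeter ≥ 1195 gives x ≥ 1195 − 401 − 269 = 525.
So 525 ≤ x < 670; integers 525 through 669: 145 values.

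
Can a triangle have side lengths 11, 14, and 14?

The longest side is 14, and the other two sum to 25.
Since 25 > 14, the triangle inequality holds.

Yes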